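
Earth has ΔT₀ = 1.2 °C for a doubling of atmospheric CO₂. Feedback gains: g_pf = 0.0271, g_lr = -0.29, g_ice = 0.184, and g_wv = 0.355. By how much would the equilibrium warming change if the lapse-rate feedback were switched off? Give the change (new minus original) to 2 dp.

Original: g = 0.2761, ΔT = 1.2/(1−0.2761) = 1.6577 °C.
Without lapse-rate: g' = 0.5661, ΔT' = 1.2/(1−0.5661) = 2.7656 °C.
Change = 2.7656 − 1.6577 = 1.11 °C.

1.11 °C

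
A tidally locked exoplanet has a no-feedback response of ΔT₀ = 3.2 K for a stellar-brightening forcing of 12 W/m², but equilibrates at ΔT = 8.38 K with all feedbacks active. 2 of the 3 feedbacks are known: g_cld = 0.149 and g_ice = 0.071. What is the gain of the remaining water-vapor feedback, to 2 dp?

0.40

Amplification A = ΔT/ΔT₀ = 8.38/3.2 = 2.619.
Total gain g = 1 − 1/A = 1 − 1/2.619 = 0.6182.
Known gains sum to 0.149 + 0.071 = 0.22.
g_wv = 0.6182 − 0.22 = 0.40.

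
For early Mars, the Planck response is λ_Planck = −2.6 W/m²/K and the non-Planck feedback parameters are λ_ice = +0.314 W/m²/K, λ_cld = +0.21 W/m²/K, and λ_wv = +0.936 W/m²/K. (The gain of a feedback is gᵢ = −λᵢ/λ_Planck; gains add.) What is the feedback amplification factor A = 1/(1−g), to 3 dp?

Convert to gains: g_ice = 0.314/2.6 = 0.1208; g_cld = 0.21/2.6 = 0.08077; g_wv = 0.936/2.6 = 0.36.
Total gain g = 0.56157.
A = 1/(1 − 0.56157) = 2.281.

2.281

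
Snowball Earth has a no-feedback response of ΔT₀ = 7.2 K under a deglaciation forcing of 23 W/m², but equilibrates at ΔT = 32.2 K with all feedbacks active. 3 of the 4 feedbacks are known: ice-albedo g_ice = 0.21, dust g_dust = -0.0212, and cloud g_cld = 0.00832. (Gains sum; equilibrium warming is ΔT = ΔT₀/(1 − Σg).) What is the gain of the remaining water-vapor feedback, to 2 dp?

Amplification A = ΔT/ΔT₀ = 32.2/7.2 = 4.472.
Total gain g = 1 − 1/A = 1 − 1/4.472 = 0.7764.
Known gains sum to 0.21 − 0.0212 + 0.00832 = 0.19712.
g_wv = 0.7764 − 0.19712 = 0.58.

0.58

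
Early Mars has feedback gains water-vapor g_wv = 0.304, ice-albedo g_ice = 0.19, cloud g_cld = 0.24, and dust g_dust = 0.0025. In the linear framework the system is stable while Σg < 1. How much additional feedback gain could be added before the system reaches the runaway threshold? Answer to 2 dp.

0.26

Current total gain = 0.304 + 0.19 + 0.24 + 0.0025 = 0.7365.
Margin to runaway = 1 − 0.7365 = 0.26.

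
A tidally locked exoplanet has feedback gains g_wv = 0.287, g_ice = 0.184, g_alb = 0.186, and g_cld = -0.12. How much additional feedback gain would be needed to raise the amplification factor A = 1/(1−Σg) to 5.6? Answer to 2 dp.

0.28

Current total gain = 0.537.
Target gain for A = 5.6: g* = 1 − 1/5.6 = 0.8214.
Additional gain needed = 0.8214 − 0.537 = 0.28.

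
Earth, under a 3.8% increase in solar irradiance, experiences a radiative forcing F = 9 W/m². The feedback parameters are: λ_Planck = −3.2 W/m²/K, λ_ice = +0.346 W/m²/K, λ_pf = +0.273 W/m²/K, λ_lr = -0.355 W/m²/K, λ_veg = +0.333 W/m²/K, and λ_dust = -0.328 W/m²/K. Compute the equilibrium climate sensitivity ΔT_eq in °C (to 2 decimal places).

Net feedback parameter λ = (−3.2) + (+0.346) + (+0.273) + (-0.355) + (+0.333) + (-0.328) = -2.931 W/m²/K.
ΔT = −F/λ = −9/(-2.931) = 3.07 °C.

3.07 °C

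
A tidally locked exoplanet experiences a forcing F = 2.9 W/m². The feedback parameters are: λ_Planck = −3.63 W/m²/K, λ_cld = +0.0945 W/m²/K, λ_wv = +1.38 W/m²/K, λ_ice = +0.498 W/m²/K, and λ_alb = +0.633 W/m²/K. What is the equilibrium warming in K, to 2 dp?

Net feedback parameter λ = (−3.63) + (+0.0945) + (+1.38) + (+0.498) + (+0.633) = -1.0245 W/m²/K.
ΔT = −F/λ = −2.9/(-1.0245) = 2.83 K.

2.83 K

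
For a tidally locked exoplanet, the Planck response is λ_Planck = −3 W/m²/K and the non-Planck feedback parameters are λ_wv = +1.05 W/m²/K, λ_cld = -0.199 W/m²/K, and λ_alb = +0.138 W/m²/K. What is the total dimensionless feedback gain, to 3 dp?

0.330

Convert to gains: g_wv = 1.05/3 = 0.35; g_cld = -0.199/3 = -0.06633; g_alb = 0.138/3 = 0.046.
Total gain g = 0.32967.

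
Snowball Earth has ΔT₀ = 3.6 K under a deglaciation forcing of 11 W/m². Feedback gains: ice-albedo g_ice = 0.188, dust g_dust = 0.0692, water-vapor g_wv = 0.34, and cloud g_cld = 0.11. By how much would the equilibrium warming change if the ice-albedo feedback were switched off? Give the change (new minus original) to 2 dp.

-4.81 K

Original: g = 0.7072, ΔT = 3.6/(1−0.7072) = 12.2951 K.
Without ice-albedo: g' = 0.5192, ΔT' = 3.6/(1−0.5192) = 7.4875 K.
Change = 7.4875 − 12.2951 = -4.81 K.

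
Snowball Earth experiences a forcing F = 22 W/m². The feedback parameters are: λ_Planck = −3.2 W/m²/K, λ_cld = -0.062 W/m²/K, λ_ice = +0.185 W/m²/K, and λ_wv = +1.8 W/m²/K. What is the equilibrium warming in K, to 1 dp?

Net feedback parameter λ = (−3.2) + (-0.062) + (+0.185) + (+1.8) = -1.277 W/m²/K.
ΔT = −F/λ = −22/(-1.277) = 17.2 K.

17.2 K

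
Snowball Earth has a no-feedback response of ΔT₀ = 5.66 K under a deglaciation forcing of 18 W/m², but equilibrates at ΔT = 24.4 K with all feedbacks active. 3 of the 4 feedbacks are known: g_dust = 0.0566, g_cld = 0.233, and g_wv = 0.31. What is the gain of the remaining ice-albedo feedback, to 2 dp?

0.17

Amplification A = ΔT/ΔT₀ = 24.4/5.66 = 4.311.
Total gain g = 1 − 1/A = 1 − 1/4.311 = 0.768.
Known gains sum to 0.0566 + 0.233 + 0.31 = 0.5996.
g_ice = 0.768 − 0.5996 = 0.17.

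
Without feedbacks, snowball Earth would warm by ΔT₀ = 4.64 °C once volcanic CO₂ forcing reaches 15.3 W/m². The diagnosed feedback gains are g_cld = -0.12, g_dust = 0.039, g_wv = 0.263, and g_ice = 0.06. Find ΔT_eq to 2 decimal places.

6.12 °C

Total gain g = -0.12 + 0.039 + 0.263 + 0.06 = 0.242.
Amplification A = 1/(1 − 0.242) = 1.319.
ΔT = 4.64 × 1.319 = 6.12 °C.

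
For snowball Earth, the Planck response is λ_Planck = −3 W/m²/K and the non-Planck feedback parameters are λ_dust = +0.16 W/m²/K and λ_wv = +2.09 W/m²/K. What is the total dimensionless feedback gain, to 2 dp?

Convert to gains: g_dust = 0.16/3 = 0.05333; g_wv = 2.09/3 = 0.6967.
Total gain g = 0.75003.

0.75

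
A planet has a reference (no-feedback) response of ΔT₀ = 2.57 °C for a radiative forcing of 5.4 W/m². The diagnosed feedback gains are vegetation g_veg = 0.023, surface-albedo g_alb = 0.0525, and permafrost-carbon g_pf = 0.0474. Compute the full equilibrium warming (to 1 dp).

2.9 °C

Total gain g = 0.023 + 0.0525 + 0.0474 = 0.1229.
Amplification A = 1/(1 − 0.1229) = 1.14.
ΔT = 2.57 × 1.14 = 2.9 °C.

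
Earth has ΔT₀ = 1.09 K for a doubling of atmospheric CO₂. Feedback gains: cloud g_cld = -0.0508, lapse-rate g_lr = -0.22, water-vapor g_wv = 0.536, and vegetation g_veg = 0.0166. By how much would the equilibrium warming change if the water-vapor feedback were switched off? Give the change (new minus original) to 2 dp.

-0.65 K

Original: g = 0.2818, ΔT = 1.09/(1−0.2818) = 1.5177 K.
Without water-vapor: g' = -0.2542, ΔT' = 1.09/(1+0.2542) = 0.8691 K.
Change = 0.8691 − 1.5177 = -0.65 K.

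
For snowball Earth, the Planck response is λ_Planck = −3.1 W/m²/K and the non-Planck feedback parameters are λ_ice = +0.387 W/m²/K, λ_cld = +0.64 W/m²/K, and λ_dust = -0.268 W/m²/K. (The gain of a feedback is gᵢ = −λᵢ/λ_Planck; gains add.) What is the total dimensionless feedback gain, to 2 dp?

Convert to gains: g_ice = 0.387/3.1 = 0.1248; g_cld = 0.64/3.1 = 0.2065; g_dust = -0.268/3.1 = -0.08645.
Total gain g = 0.24485.

0.24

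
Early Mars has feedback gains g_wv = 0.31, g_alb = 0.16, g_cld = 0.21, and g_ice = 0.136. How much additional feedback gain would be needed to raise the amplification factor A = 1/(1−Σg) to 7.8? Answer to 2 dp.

0.06

Current total gain = 0.816.
Target gain for A = 7.8: g* = 1 − 1/7.8 = 0.8718.
Additional gain needed = 0.8718 − 0.816 = 0.06.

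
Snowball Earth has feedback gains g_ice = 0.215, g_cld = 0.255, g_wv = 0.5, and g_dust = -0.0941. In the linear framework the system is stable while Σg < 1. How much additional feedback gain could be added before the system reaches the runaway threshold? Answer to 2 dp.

0.12

Current total gain = 0.215 + 0.255 + 0.5 − 0.0941 = 0.8759.
Margin to runaway = 1 − 0.8759 = 0.12.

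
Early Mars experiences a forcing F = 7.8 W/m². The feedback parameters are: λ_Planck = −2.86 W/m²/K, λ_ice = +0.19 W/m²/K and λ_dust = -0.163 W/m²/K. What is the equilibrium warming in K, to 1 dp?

Net feedback parameter λ = (−2.86) + (+0.19) + (-0.163) = -2.833 W/m²/K.
ΔT = −F/λ = −7.8/(-2.833) = 2.8 K.

2.8 K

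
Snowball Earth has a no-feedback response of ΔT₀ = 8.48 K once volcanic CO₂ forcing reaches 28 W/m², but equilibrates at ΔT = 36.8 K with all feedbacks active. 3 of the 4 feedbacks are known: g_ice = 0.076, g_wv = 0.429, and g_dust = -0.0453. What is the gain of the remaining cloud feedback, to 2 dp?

0.31

Amplification A = ΔT/ΔT₀ = 36.8/8.48 = 4.34.
Total gain g = 1 − 1/A = 1 − 1/4.34 = 0.7696.
Known gains sum to 0.076 + 0.429 − 0.0453 = 0.4597.
g_cld = 0.7696 − 0.4597 = 0.31.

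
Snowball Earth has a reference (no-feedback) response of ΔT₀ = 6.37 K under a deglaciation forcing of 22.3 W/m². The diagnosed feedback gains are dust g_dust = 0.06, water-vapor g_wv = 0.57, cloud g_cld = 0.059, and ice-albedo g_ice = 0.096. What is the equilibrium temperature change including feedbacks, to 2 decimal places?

29.63 K

Total gain g = 0.06 + 0.57 + 0.059 + 0.096 = 0.785.
Amplification A = 1/(1 − 0.785) = 4.651.
ΔT = 6.37 × 4.651 = 29.63 K.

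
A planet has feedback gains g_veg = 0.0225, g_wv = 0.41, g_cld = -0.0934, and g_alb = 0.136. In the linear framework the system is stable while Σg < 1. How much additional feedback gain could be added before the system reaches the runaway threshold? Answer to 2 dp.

0.52

Current total gain = 0.0225 + 0.41 − 0.0934 + 0.136 = 0.4751.
Margin to runaway = 1 − 0.4751 = 0.52.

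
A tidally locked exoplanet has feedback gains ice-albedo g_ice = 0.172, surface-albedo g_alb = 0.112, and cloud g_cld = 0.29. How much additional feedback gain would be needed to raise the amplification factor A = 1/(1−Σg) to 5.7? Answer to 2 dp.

Current total gain = 0.574.
Target gain for A = 5.7: g* = 1 − 1/5.7 = 0.8246.
Additional gain needed = 0.8246 − 0.574 = 0.25.

0.25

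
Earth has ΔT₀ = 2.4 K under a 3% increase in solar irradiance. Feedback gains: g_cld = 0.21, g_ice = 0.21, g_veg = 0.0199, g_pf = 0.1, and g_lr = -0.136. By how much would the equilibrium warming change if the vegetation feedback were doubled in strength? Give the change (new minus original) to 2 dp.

0.14 K

Original: g = 0.4039, ΔT = 2.4/(1−0.4039) = 4.0262 K.
With doubled vegetation: g' = 0.4238, ΔT' = 2.4/(1−0.4238) = 4.1652 K.
Change = 4.1652 − 4.0262 = 0.14 K.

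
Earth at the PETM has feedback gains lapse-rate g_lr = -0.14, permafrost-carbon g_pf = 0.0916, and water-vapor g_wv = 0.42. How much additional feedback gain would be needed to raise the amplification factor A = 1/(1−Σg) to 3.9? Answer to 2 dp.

0.37

Current total gain = 0.3716.
Target gain for A = 3.9: g* = 1 − 1/3.9 = 0.7436.
Additional gain needed = 0.7436 − 0.3716 = 0.37.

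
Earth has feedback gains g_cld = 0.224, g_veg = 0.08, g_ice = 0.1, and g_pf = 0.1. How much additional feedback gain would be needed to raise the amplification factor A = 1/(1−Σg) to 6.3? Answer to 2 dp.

Current total gain = 0.504.
Target gain for A = 6.3: g* = 1 − 1/6.3 = 0.8413.
Additional gain needed = 0.8413 − 0.504 = 0.34.

0.34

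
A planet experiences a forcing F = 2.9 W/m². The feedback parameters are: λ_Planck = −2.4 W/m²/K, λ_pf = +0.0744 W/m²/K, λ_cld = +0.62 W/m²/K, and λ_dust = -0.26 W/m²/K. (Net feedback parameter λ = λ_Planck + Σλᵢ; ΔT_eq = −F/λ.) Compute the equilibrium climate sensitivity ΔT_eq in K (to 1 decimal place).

1.5 K

Net feedback parameter λ = (−2.4) + (+0.0744) + (+0.62) + (-0.26) = -1.9656 W/m²/K.
ΔT = −F/λ = −2.9/(-1.9656) = 1.5 K.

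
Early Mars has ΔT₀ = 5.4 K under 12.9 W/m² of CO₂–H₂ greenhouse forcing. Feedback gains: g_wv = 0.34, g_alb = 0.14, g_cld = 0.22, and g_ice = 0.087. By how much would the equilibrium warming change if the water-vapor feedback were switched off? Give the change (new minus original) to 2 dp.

Original: g = 0.787, ΔT = 5.4/(1−0.787) = 25.3521 K.
Without water-vapor: g' = 0.447, ΔT' = 5.4/(1−0.447) = 9.7649 K.
Change = 9.7649 − 25.3521 = -15.59 K.

-15.59 K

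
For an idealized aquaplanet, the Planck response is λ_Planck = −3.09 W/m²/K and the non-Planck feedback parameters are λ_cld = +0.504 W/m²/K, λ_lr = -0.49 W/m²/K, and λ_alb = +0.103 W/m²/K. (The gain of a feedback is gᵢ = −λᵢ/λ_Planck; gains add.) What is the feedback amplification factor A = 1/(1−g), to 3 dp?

1.039

Convert to gains: g_cld = 0.504/3.09 = 0.1631; g_lr = -0.49/3.09 = -0.1586; g_alb = 0.103/3.09 = 0.03333.
Total gain g = 0.03783.
A = 1/(1 − 0.03783) = 1.039.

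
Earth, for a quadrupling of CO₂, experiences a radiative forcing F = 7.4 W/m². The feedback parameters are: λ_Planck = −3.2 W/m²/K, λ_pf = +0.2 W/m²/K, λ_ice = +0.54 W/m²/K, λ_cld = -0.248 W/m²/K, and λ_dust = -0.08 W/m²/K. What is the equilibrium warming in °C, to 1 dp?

2.7 °C

Net feedback parameter λ = (−3.2) + (+0.2) + (+0.54) + (-0.248) + (-0.08) = -2.788 W/m²/K.
ΔT = −F/λ = −7.4/(-2.788) = 2.7 °C.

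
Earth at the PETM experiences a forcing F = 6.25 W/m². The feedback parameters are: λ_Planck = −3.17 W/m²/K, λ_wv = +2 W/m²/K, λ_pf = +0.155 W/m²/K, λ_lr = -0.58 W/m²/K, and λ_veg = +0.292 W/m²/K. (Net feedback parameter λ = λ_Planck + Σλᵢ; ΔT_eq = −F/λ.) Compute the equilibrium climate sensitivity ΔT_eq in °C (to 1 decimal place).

4.8 °C

Net feedback parameter λ = (−3.17) + (+2) + (+0.155) + (-0.58) + (+0.292) = -1.303 W/m²/K.
ΔT = −F/λ = −6.25/(-1.303) = 4.8 °C.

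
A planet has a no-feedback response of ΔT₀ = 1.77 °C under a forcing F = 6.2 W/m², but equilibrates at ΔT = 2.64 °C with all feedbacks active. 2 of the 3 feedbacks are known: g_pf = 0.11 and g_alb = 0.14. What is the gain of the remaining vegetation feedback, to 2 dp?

0.08

Amplification A = ΔT/ΔT₀ = 2.64/1.77 = 1.492.
Total gain g = 1 − 1/A = 1 − 1/1.492 = 0.3298.
Known gains sum to 0.11 + 0.14 = 0.25.
g_veg = 0.3298 − 0.25 = 0.08.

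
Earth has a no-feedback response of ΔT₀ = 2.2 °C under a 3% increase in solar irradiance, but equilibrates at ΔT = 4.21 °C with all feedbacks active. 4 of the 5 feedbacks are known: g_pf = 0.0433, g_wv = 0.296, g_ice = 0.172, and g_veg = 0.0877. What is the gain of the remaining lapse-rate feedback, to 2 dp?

-0.12

Amplification A = ΔT/ΔT₀ = 4.21/2.2 = 1.914.
Total gain g = 1 − 1/A = 1 − 1/1.914 = 0.4775.
Known gains sum to 0.0433 + 0.296 + 0.172 + 0.0877 = 0.599.
g_lr = 0.4775 − 0.599 = -0.12.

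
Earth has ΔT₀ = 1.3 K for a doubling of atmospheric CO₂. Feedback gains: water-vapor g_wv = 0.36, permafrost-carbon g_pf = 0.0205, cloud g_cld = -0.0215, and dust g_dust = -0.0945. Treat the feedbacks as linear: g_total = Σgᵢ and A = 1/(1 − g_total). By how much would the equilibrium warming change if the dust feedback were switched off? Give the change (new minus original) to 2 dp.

Original: g = 0.2645, ΔT = 1.3/(1−0.2645) = 1.7675 K.
Without dust: g' = 0.359, ΔT' = 1.3/(1−0.359) = 2.0281 K.
Change = 2.0281 − 1.7675 = 0.26 K.

0.26 K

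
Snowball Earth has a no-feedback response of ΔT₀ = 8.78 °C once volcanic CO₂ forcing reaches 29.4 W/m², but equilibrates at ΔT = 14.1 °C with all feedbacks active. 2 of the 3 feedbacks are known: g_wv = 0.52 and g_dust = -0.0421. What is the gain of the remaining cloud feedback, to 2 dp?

Amplification A = ΔT/ΔT₀ = 14.1/8.78 = 1.606.
Total gain g = 1 − 1/A = 1 − 1/1.606 = 0.3773.
Known gains sum to 0.52 − 0.0421 = 0.4779.
g_cld = 0.3773 − 0.4779 = -0.10.

-0.10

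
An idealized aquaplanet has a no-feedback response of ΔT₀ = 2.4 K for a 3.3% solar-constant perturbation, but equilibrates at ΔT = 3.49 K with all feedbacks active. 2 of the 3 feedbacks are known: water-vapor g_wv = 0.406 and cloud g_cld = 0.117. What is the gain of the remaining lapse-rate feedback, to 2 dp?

-0.21

Amplification A = ΔT/ΔT₀ = 3.49/2.4 = 1.454.
Total gain g = 1 − 1/A = 1 − 1/1.454 = 0.3122.
Known gains sum to 0.406 + 0.117 = 0.523.
g_lr = 0.3122 − 0.523 = -0.21.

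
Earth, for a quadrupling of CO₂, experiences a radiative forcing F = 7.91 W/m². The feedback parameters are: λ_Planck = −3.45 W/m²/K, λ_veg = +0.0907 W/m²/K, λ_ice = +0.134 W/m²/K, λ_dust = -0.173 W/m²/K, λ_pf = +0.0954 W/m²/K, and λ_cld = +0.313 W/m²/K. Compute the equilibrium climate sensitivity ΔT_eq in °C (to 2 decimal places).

2.65 °C

Net feedback parameter λ = (−3.45) + (+0.0907) + (+0.134) + (-0.173) + (+0.0954) + (+0.313) = -2.9899 W/m²/K.
ΔT = −F/λ = −7.91/(-2.9899) = 2.65 °C.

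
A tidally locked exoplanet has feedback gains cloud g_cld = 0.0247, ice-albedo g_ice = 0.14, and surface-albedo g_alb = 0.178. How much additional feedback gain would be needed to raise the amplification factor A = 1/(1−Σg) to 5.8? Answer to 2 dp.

Current total gain = 0.3427.
Target gain for A = 5.8: g* = 1 − 1/5.8 = 0.8276.
Additional gain needed = 0.8276 − 0.3427 = 0.48.

0.48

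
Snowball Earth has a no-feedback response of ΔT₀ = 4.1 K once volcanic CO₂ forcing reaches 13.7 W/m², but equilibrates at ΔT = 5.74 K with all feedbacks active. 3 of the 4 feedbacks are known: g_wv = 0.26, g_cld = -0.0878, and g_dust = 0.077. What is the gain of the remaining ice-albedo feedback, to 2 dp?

Amplification A = ΔT/ΔT₀ = 5.74/4.1 = 1.4.
Total gain g = 1 − 1/A = 1 − 1/1.4 = 0.2857.
Known gains sum to 0.26 − 0.0878 + 0.077 = 0.2492.
g_ice = 0.2857 − 0.2492 = 0.04.

0.04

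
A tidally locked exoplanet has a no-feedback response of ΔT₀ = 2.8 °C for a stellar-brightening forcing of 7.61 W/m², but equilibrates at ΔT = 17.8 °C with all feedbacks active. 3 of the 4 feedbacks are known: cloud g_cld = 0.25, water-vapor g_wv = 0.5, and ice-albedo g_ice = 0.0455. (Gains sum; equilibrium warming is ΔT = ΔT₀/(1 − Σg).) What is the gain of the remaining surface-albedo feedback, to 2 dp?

Amplification A = ΔT/ΔT₀ = 17.8/2.8 = 6.357.
Total gain g = 1 − 1/A = 1 − 1/6.357 = 0.8427.
Known gains sum to 0.25 + 0.5 + 0.0455 = 0.7955.
g_alb = 0.8427 − 0.7955 = 0.05.

0.05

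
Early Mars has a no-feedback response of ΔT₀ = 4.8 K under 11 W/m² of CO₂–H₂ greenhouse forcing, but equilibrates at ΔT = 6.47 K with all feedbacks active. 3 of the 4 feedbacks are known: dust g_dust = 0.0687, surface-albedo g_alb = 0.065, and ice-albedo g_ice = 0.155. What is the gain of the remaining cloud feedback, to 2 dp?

Amplification A = ΔT/ΔT₀ = 6.47/4.8 = 1.348.
Total gain g = 1 − 1/A = 1 − 1/1.348 = 0.2582.
Known gains sum to 0.0687 + 0.065 + 0.155 = 0.2887.
g_cld = 0.2582 − 0.2887 = -0.03.

-0.03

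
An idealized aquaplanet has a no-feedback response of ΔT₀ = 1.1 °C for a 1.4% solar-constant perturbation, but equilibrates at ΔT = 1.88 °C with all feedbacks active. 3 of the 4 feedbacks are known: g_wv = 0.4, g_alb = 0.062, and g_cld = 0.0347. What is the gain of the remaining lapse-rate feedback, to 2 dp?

-0.08

Amplification A = ΔT/ΔT₀ = 1.88/1.1 = 1.709.
Total gain g = 1 − 1/A = 1 − 1/1.709 = 0.4149.
Known gains sum to 0.4 + 0.062 + 0.0347 = 0.4967.
g_lr = 0.4149 − 0.4967 = -0.08.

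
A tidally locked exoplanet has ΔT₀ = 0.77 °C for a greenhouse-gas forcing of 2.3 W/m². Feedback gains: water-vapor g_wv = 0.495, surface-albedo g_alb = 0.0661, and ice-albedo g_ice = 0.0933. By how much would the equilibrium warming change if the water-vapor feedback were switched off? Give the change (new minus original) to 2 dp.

Original: g = 0.6544, ΔT = 0.77/(1−0.6544) = 2.2280 °C.
Without water-vapor: g' = 0.1594, ΔT' = 0.77/(1−0.1594) = 0.9160 °C.
Change = 0.9160 − 2.2280 = -1.31 °C.

-1.31 °C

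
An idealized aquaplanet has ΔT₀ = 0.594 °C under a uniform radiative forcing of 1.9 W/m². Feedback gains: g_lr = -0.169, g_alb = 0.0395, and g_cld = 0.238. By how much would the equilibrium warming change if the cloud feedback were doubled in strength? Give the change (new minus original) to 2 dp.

0.24 °C

Original: g = 0.1085, ΔT = 0.594/(1−0.1085) = 0.6663 °C.
With doubled cloud: g' = 0.3465, ΔT' = 0.594/(1−0.3465) = 0.9090 °C.
Change = 0.9090 − 0.6663 = 0.24 °C.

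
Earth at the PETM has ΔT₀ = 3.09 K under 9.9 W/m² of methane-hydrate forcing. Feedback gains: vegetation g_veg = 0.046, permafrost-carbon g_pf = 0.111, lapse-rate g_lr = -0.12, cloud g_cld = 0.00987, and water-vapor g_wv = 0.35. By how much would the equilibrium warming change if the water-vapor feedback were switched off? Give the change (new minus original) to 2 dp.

Original: g = 0.39687, ΔT = 3.09/(1−0.39687) = 5.1233 K.
Without water-vapor: g' = 0.04687, ΔT' = 3.09/(1−0.04687) = 3.2420 K.
Change = 3.2420 − 5.1233 = -1.88 K.

-1.88 K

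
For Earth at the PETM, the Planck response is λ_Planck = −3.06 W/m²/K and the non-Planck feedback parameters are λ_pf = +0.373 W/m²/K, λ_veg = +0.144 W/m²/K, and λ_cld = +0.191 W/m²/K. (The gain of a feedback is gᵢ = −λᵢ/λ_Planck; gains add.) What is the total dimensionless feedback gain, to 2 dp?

Convert to gains: g_pf = 0.373/3.06 = 0.1219; g_veg = 0.144/3.06 = 0.04706; g_cld = 0.191/3.06 = 0.06242.
Total gain g = 0.23138.

0.23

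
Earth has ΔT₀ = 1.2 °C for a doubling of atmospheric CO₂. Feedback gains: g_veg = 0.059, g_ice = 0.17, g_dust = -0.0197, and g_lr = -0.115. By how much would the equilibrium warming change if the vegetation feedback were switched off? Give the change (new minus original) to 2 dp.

-0.08 °C

Original: g = 0.0943, ΔT = 1.2/(1−0.0943) = 1.3249 °C.
Without vegetation: g' = 0.0353, ΔT' = 1.2/(1−0.0353) = 1.2439 °C.
Change = 1.2439 − 1.3249 = -0.08 °C.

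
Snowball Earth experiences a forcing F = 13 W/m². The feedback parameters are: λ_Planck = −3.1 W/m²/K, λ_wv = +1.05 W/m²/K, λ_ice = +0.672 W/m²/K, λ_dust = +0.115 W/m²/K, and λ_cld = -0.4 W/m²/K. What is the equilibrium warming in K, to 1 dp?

7.8 K

Net feedback parameter λ = (−3.1) + (+1.05) + (+0.672) + (+0.115) + (-0.4) = -1.663 W/m²/K.
ΔT = −F/λ = −13/(-1.663) = 7.8 K.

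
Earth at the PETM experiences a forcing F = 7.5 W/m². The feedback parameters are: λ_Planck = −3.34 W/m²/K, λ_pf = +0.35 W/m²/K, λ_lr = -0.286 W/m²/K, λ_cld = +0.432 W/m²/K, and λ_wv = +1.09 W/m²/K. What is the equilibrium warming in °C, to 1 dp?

4.3 °C

Net feedback parameter λ = (−3.34) + (+0.35) + (-0.286) + (+0.432) + (+1.09) = -1.754 W/m²/K.
ΔT = −F/λ = −7.5/(-1.754) = 4.3 °C.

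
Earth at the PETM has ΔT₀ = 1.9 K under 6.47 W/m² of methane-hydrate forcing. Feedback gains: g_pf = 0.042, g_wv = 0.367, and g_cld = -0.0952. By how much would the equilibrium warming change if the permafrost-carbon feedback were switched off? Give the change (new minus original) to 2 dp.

-0.16 K

Original: g = 0.3138, ΔT = 1.9/(1−0.3138) = 2.7689 K.
Without permafrost-carbon: g' = 0.2718, ΔT' = 1.9/(1−0.2718) = 2.6092 K.
Change = 2.6092 − 2.7689 = -0.16 K.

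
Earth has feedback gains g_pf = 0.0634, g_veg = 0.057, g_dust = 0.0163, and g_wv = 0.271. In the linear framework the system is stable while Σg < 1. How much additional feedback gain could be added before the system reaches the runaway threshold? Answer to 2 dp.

Current total gain = 0.0634 + 0.057 + 0.0163 + 0.271 = 0.4077.
Margin to runaway = 1 − 0.4077 = 0.59.

0.59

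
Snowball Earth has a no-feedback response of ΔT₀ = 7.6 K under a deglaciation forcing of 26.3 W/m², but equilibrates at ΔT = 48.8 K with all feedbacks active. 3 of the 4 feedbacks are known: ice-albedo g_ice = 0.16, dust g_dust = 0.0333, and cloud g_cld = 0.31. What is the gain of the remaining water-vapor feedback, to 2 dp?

Amplification A = ΔT/ΔT₀ = 48.8/7.6 = 6.421.
Total gain g = 1 − 1/A = 1 − 1/6.421 = 0.8443.
Known gains sum to 0.16 + 0.0333 + 0.31 = 0.5033.
g_wv = 0.8443 − 0.5033 = 0.34.

0.34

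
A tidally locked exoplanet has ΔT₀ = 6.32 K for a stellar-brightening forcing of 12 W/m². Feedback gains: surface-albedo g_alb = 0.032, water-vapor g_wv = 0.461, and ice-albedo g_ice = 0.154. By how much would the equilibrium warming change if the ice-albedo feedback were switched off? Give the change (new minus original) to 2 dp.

-5.44 K

Original: g = 0.647, ΔT = 6.32/(1−0.647) = 17.9037 K.
Without ice-albedo: g' = 0.493, ΔT' = 6.32/(1−0.493) = 12.4655 K.
Change = 12.4655 − 17.9037 = -5.44 K.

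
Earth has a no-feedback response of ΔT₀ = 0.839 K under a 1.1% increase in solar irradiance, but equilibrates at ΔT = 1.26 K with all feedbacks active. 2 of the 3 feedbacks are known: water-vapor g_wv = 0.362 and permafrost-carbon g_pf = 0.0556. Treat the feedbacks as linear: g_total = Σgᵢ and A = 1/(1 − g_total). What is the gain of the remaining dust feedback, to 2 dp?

Amplification A = ΔT/ΔT₀ = 1.26/0.839 = 1.502.
Total gain g = 1 − 1/A = 1 − 1/1.502 = 0.3342.
Known gains sum to 0.362 + 0.0556 = 0.4176.
g_dust = 0.3342 − 0.4176 = -0.08.

-0.08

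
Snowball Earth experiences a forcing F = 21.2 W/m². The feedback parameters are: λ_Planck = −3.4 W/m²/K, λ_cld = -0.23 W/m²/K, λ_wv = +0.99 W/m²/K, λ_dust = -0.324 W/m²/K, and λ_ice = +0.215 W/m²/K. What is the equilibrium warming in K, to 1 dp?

Net feedback parameter λ = (−3.4) + (-0.23) + (+0.99) + (-0.324) + (+0.215) = -2.749 W/m²/K.
ΔT = −F/λ = −21.2/(-2.749) = 7.7 K.

7.7 K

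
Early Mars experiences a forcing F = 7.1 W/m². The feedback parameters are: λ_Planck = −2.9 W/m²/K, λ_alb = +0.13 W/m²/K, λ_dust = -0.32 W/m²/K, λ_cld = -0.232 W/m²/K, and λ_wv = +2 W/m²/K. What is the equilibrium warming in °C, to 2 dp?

Net feedback parameter λ = (−2.9) + (+0.13) + (-0.32) + (-0.232) + (+2) = -1.322 W/m²/K.
ΔT = −F/λ = −7.1/(-1.322) = 5.37 °C.

5.37 °C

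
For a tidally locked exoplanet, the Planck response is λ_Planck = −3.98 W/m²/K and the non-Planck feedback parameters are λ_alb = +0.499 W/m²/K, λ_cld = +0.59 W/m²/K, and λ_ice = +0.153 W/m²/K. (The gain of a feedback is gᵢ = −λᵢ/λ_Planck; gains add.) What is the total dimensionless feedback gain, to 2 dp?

0.31

Convert to gains: g_alb = 0.499/3.98 = 0.1254; g_cld = 0.59/3.98 = 0.1482; g_ice = 0.153/3.98 = 0.03844.
Total gain g = 0.31204.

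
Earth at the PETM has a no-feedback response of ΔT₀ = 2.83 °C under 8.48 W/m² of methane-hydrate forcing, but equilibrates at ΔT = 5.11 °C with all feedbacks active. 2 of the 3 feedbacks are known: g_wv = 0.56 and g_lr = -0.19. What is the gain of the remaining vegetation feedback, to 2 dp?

0.08

Amplification A = ΔT/ΔT₀ = 5.11/2.83 = 1.806.
Total gain g = 1 − 1/A = 1 − 1/1.806 = 0.4463.
Known gains sum to 0.56 − 0.19 = 0.37.
g_veg = 0.4463 − 0.37 = 0.08.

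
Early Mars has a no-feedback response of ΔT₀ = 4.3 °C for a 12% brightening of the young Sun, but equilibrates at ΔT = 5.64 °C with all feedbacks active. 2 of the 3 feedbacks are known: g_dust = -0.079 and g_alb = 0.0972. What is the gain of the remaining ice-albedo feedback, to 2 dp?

0.22

Amplification A = ΔT/ΔT₀ = 5.64/4.3 = 1.312.
Total gain g = 1 − 1/A = 1 − 1/1.312 = 0.2378.
Known gains sum to -0.079 + 0.0972 = 0.0182.
g_ice = 0.2378 − 0.0182 = 0.22.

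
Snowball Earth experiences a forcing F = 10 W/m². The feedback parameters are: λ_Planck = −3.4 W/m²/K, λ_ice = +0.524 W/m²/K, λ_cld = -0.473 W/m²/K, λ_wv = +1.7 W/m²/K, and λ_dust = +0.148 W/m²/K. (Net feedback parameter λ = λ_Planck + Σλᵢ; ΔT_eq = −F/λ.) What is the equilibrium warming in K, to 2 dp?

6.66 K

Net feedback parameter λ = (−3.4) + (+0.524) + (-0.473) + (+1.7) + (+0.148) = -1.501 W/m²/K.
ΔT = −F/λ = −10/(-1.501) = 6.66 K.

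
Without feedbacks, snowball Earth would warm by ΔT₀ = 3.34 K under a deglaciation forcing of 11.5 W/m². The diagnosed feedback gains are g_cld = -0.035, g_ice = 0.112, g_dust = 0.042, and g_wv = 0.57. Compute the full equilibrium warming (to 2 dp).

Total gain g = -0.035 + 0.112 + 0.042 + 0.57 = 0.689.
Amplification A = 1/(1 − 0.689) = 3.215.
ΔT = 3.34 × 3.215 = 10.74 K.

10.74 K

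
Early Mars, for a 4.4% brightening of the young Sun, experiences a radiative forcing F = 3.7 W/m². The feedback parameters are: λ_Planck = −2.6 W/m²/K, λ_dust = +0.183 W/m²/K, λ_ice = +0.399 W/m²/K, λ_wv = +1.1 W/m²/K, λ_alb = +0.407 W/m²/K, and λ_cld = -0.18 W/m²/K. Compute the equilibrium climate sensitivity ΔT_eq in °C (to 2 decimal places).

5.35 °C

Net feedback parameter λ = (−2.6) + (+0.183) + (+0.399) + (+1.1) + (+0.407) + (-0.18) = -0.691 W/m²/K.
ΔT = −F/λ = −3.7/(-0.691) = 5.35 °C.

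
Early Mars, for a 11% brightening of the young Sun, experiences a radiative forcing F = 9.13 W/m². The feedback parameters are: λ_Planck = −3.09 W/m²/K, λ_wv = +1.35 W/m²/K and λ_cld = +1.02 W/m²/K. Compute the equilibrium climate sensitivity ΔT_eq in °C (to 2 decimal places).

Net feedback parameter λ = (−3.09) + (+1.35) + (+1.02) = -0.72 W/m²/K.
ΔT = −F/λ = −9.13/(-0.72) = 12.68 °C.

12.68 °C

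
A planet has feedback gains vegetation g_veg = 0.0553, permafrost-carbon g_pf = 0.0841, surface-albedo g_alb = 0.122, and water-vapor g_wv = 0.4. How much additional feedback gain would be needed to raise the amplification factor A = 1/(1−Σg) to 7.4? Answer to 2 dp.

Current total gain = 0.6614.
Target gain for A = 7.4: g* = 1 − 1/7.4 = 0.8649.
Additional gain needed = 0.8649 − 0.6614 = 0.20.

0.20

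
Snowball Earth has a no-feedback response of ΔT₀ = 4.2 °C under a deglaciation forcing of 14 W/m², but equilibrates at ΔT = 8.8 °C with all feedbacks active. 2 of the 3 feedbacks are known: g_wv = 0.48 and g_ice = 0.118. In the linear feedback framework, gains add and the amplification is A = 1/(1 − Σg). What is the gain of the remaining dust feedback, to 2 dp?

-0.08

Amplification A = ΔT/ΔT₀ = 8.8/4.2 = 2.095.
Total gain g = 1 − 1/A = 1 − 1/2.095 = 0.5227.
Known gains sum to 0.48 + 0.118 = 0.598.
g_dust = 0.5227 − 0.598 = -0.08.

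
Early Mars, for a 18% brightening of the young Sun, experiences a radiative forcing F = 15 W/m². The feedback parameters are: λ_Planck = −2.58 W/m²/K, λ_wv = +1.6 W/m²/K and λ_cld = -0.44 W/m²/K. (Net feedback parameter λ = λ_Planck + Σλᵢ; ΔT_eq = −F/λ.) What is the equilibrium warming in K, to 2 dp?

Net feedback parameter λ = (−2.58) + (+1.6) + (-0.44) = -1.42 W/m²/K.
ΔT = −F/λ = −15/(-1.42) = 10.56 K.

10.56 K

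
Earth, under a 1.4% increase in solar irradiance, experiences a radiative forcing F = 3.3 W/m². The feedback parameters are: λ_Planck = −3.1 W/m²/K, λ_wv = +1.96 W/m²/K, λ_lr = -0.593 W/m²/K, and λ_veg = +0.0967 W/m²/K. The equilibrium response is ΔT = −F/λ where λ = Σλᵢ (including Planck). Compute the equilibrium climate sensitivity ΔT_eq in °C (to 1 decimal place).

2.0 °C

Net feedback parameter λ = (−3.1) + (+1.96) + (-0.593) + (+0.0967) = -1.6363 W/m²/K.
ΔT = −F/λ = −3.3/(-1.6363) = 2.0 °C.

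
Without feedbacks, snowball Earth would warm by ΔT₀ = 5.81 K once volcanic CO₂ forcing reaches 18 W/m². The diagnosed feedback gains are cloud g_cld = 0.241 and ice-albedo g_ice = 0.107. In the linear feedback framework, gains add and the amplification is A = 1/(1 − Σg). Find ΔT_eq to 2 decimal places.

8.91 K

Total gain g = 0.241 + 0.107 = 0.348.
Amplification A = 1/(1 − 0.348) = 1.534.
ΔT = 5.81 × 1.534 = 8.91 K.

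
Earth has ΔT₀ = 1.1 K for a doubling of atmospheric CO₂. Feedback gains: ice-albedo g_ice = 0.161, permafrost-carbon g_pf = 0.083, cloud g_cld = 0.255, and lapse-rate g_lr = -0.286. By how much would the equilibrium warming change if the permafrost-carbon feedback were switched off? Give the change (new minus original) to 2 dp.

Original: g = 0.213, ΔT = 1.1/(1−0.213) = 1.3977 K.
Without permafrost-carbon: g' = 0.13, ΔT' = 1.1/(1−0.13) = 1.2644 K.
Change = 1.2644 − 1.3977 = -0.13 K.

-0.13 K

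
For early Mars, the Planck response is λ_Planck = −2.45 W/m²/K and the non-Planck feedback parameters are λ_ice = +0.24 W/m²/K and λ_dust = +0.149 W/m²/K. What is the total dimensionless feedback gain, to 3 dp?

0.159

Convert to gains: g_ice = 0.24/2.45 = 0.09796; g_dust = 0.149/2.45 = 0.06082.
Total gain g = 0.15878.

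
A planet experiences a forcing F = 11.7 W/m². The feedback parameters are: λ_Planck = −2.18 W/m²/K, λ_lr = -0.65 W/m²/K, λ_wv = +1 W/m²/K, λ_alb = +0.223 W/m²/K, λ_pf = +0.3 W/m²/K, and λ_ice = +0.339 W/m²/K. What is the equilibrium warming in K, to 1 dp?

Net feedback parameter λ = (−2.18) + (-0.65) + (+1) + (+0.223) + (+0.3) + (+0.339) = -0.968 W/m²/K.
ΔT = −F/λ = −11.7/(-0.968) = 12.1 K.

12.1 K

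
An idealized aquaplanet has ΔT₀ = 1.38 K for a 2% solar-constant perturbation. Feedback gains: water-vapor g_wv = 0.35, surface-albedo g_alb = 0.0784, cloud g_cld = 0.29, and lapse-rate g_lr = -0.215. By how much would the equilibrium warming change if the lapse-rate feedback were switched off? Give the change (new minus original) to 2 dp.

2.12 K

Original: g = 0.5034, ΔT = 1.38/(1−0.5034) = 2.7789 K.
Without lapse-rate: g' = 0.7184, ΔT' = 1.38/(1−0.7184) = 4.9006 K.
Change = 4.9006 − 2.7789 = 2.12 K.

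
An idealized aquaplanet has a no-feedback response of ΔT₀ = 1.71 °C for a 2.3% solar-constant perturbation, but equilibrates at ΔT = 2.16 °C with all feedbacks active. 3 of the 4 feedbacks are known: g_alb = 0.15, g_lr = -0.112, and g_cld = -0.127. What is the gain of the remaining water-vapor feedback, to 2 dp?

Amplification A = ΔT/ΔT₀ = 2.16/1.71 = 1.263.
Total gain g = 1 − 1/A = 1 − 1/1.263 = 0.2082.
Known gains sum to 0.15 − 0.112 − 0.127 = -0.089.
g_wv = 0.2082 + 0.089 = 0.30.

0.30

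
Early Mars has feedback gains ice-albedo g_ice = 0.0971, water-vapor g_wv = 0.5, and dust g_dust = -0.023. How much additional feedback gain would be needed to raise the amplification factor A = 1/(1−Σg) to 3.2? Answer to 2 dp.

0.11

Current total gain = 0.5741.
Target gain for A = 3.2: g* = 1 − 1/3.2 = 0.6875.
Additional gain needed = 0.6875 − 0.5741 = 0.11.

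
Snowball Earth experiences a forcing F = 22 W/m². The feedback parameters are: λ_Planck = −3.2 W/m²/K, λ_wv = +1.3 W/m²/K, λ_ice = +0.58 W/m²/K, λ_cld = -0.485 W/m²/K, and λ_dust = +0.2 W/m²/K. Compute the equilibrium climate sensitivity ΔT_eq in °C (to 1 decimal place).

Net feedback parameter λ = (−3.2) + (+1.3) + (+0.58) + (-0.485) + (+0.2) = -1.605 W/m²/K.
ΔT = −F/λ = −22/(-1.605) = 13.7 °C.

13.7 °C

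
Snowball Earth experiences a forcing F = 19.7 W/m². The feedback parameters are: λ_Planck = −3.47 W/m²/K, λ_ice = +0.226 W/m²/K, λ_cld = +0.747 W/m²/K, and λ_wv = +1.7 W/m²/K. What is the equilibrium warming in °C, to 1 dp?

Net feedback parameter λ = (−3.47) + (+0.226) + (+0.747) + (+1.7) = -0.797 W/m²/K.
ΔT = −F/λ = −19.7/(-0.797) = 24.7 °C.

24.7 °C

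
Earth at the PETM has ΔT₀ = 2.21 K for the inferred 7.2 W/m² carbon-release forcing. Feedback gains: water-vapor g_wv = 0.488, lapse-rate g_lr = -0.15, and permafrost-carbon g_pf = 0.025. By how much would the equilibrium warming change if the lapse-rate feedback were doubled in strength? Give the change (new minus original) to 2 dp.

Original: g = 0.363, ΔT = 2.21/(1−0.363) = 3.4694 K.
With doubled lapse-rate: g' = 0.213, ΔT' = 2.21/(1−0.213) = 2.8081 K.
Change = 2.8081 − 3.4694 = -0.66 K.

-0.66 K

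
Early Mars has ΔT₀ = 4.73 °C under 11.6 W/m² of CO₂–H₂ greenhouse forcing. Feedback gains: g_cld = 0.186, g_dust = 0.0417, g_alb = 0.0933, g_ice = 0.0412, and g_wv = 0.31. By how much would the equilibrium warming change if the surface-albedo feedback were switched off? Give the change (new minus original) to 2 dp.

Original: g = 0.6722, ΔT = 4.73/(1−0.6722) = 14.4295 °C.
Without surface-albedo: g' = 0.5789, ΔT' = 4.73/(1−0.5789) = 11.2325 °C.
Change = 11.2325 − 14.4295 = -3.20 °C.

-3.20 °C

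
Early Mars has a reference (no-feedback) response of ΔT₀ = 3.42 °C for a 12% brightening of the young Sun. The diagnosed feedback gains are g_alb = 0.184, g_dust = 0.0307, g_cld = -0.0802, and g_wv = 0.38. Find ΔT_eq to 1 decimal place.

Total gain g = 0.184 + 0.0307 − 0.0802 + 0.38 = 0.5145.
Amplification A = 1/(1 − 0.5145) = 2.06.
ΔT = 3.42 × 2.06 = 7.0 °C.

7.0 °C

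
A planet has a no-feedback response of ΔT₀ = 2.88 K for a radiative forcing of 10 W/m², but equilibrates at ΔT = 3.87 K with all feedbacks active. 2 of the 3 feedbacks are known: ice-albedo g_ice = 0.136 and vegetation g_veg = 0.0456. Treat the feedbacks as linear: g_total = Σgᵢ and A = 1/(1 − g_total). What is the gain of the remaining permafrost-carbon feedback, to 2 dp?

0.07

Amplification A = ΔT/ΔT₀ = 3.87/2.88 = 1.344.
Total gain g = 1 − 1/A = 1 − 1/1.344 = 0.256.
Known gains sum to 0.136 + 0.0456 = 0.1816.
g_pf = 0.256 − 0.1816 = 0.07.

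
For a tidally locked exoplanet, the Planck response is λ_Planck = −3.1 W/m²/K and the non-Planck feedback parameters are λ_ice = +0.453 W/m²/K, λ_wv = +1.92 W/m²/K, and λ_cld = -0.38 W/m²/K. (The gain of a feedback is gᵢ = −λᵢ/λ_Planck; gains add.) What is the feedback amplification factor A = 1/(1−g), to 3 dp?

2.800

Convert to gains: g_ice = 0.453/3.1 = 0.1461; g_wv = 1.92/3.1 = 0.6194; g_cld = -0.38/3.1 = -0.1226.
Total gain g = 0.6429.
A = 1/(1 − 0.6429) = 2.800.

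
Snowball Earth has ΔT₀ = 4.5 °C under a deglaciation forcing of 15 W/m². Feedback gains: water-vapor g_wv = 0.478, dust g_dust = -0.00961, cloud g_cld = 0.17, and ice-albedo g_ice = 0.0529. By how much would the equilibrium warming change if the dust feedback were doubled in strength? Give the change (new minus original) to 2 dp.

Original: g = 0.69129, ΔT = 4.5/(1−0.69129) = 14.5768 °C.
With doubled dust: g' = 0.68168, ΔT' = 4.5/(1−0.68168) = 14.1367 °C.
Change = 14.1367 − 14.5768 = -0.44 °C.

-0.44 °C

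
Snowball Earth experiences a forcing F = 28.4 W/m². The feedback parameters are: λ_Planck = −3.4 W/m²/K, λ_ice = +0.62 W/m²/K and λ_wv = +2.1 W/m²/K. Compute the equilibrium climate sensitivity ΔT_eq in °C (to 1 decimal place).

Net feedback parameter λ = (−3.4) + (+0.62) + (+2.1) = -0.68 W/m²/K.
ΔT = −F/λ = −28.4/(-0.68) = 41.8 °C.

41.8 °C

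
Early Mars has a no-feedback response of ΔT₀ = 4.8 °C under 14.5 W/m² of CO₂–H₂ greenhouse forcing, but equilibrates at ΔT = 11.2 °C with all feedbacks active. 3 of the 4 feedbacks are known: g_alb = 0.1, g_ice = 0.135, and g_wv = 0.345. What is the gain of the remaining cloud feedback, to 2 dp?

Amplification A = ΔT/ΔT₀ = 11.2/4.8 = 2.333.
Total gain g = 1 − 1/A = 1 − 1/2.333 = 0.5714.
Known gains sum to 0.1 + 0.135 + 0.345 = 0.58.
g_cld = 0.5714 − 0.58 = -0.01.

-0.01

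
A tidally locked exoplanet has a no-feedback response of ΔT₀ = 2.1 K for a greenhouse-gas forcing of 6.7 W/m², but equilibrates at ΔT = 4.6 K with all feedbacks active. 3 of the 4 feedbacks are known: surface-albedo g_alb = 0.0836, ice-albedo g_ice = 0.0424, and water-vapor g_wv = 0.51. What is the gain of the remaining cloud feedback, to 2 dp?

Amplification A = ΔT/ΔT₀ = 4.6/2.1 = 2.19.
Total gain g = 1 − 1/A = 1 − 1/2.19 = 0.5434.
Known gains sum to 0.0836 + 0.0424 + 0.51 = 0.636.
g_cld = 0.5434 − 0.636 = -0.09.

-0.09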